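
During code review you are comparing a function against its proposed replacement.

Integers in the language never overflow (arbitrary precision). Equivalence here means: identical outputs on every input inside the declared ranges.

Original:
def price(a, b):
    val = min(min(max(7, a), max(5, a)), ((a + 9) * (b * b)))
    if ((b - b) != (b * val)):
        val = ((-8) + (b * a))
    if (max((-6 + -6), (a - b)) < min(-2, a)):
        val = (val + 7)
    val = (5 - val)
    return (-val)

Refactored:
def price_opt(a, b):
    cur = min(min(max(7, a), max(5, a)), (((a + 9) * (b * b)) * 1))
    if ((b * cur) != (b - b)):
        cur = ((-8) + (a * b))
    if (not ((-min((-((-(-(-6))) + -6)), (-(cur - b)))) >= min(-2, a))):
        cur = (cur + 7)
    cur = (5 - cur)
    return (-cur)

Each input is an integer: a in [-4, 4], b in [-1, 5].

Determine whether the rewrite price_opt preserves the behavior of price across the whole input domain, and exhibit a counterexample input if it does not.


The rewrite breaks on a=-3, b=-1, where the results are -10 and -3.
price: val=5, then ((b - b) != (b * val)) is true, then val=-5, then (max((-6 + -6), (a - b)) < min(-2, a)) is false, then val=10, then returns -10
price_opt: cur=5, then ((b * cur) != (b - b)) is true, then cur=-5, then (not ((-min((-((-(-(-6))) + -6)), (-(cur - b)))) >= min(-2, a))) is true, then cur=2, then cur=3, then returns -3
verdict: not equivalent; witness: a=-3, b=-1


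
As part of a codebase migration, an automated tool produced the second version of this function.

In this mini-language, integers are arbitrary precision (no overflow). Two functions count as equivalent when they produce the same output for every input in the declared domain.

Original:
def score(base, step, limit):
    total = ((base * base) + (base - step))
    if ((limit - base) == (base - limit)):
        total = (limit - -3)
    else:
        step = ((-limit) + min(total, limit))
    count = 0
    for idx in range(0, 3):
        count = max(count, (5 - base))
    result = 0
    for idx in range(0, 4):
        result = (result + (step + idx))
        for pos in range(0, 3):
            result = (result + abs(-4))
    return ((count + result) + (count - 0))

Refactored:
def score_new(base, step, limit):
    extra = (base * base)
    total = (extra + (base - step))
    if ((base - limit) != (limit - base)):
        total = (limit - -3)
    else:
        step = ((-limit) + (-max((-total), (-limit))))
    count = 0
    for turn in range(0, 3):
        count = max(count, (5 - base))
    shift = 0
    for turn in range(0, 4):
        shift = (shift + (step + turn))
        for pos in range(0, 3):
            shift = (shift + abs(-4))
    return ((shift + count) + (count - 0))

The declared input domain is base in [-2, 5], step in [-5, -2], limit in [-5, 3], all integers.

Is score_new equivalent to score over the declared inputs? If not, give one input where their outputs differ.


On input base=-2, step=-5, limit=-5, score returns 68 while score_new returns 48.
verdict: not equivalent; witness: base=-2, step=-5, limit=-5


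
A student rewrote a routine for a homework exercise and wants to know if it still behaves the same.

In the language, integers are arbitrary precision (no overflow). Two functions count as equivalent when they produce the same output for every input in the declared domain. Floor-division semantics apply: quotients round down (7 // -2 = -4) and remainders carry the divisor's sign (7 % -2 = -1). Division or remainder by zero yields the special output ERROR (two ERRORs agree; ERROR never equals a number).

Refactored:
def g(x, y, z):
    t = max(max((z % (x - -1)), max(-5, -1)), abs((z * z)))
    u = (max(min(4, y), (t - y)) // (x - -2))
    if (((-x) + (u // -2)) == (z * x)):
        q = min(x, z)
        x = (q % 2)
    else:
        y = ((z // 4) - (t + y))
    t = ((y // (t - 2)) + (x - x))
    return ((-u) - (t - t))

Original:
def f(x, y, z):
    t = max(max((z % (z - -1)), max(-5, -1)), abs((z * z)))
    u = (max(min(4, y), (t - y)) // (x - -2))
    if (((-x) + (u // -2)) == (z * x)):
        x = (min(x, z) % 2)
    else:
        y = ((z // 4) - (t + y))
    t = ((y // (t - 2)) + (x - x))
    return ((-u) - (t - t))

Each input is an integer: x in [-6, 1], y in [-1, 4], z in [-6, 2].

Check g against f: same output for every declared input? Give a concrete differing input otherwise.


These are not equivalent — on x=-6, y=-1, z=-1 the outputs split (ERROR vs 1).
f: division by zero -> ERROR
g: t = 1; u = -1; (((-x) + (u // -2)) == (z * x)) -> true; q = -6; x = 0; t = 1; return 1
verdict: not equivalent; witness: x=-6, y=-1, z=-1


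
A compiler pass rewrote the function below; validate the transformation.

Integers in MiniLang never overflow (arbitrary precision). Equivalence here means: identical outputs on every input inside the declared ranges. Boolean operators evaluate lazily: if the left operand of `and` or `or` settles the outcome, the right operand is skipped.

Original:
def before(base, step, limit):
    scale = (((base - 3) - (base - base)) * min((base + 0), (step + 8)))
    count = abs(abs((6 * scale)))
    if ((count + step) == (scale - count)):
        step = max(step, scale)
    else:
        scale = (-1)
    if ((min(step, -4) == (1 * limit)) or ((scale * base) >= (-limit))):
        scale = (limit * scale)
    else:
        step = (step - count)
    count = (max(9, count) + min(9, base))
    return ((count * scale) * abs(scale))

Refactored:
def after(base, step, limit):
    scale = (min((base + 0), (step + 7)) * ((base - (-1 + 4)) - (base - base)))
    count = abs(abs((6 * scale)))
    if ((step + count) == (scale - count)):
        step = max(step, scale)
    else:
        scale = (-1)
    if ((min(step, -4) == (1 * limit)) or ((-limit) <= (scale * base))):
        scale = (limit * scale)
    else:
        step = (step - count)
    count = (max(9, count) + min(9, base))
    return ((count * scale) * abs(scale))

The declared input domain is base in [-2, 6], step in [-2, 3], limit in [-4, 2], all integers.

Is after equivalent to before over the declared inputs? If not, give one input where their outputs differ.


Take base=6, step=-2, limit=-4.
before: scale = 18; count = 108; ((count + step) == (scale - count)) -> false; scale = -1; ((min(step, -4) == (1 * limit)) or ((scale * base) >= (-limit))) -> true; scale = 4; count = 114; return 1824
after: scale = 15; count = 90; ((step + count) == (scale - count)) -> false; scale = -1; ((min(step, -4) == (1 * limit)) or ((-limit) <= (scale * base))) -> true; scale = 4; count = 96; return 1536
1824 and 1536 differ, so these are not the same function on this domain.
verdict: not equivalent; witness: base=6, step=-2, limit=-4


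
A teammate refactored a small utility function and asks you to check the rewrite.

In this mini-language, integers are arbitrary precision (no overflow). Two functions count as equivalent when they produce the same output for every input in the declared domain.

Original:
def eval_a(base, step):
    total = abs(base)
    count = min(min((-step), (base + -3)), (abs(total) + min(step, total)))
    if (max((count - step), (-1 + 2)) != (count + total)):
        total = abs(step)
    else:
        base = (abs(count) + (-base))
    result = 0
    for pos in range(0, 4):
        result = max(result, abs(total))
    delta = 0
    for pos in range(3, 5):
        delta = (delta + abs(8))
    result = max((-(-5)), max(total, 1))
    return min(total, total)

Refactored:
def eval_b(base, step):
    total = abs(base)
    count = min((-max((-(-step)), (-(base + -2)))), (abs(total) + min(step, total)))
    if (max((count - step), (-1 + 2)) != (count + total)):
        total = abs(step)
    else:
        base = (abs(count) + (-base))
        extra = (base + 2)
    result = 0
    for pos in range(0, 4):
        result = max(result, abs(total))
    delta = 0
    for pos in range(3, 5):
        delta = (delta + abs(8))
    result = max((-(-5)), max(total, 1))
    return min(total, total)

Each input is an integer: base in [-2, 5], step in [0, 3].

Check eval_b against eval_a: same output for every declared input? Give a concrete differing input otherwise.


There is a counterexample at base=2, step=0: 2 on one side, 0 on the other.
eval_a: total becomes 2; next count becomes -1; next (max((count - step), (-1 + 2)) != (count + total)) evaluates to false; next base becomes -1; next result becomes 0; next at pos=0:; next result becomes 2; next at pos=1:; next result becomes 2; next at pos=2:; next result becomes 2; next at pos=3:; next result becomes 2; next delta becomes 0; next at pos=3:; next delta becomes 8; next at pos=4:; next delta becomes 16; next result becomes 5; next final value 2
eval_b: total becomes 2; next count becomes 0; next (max((count - step), (-1 + 2)) != (count + total)) evaluates to true; next total becomes 0; next result becomes 0; next at pos=0:; next result becomes 0; next at pos=1:; next result becomes 0; next at pos=2:; next result becomes 0; next at pos=3:; next result becomes 0; next delta becomes 0; next at pos=3:; next delta becomes 8; next at pos=4:; next delta becomes 16; next result becomes 5; next final value 0
verdict: not equivalent; witness: base=2, step=0


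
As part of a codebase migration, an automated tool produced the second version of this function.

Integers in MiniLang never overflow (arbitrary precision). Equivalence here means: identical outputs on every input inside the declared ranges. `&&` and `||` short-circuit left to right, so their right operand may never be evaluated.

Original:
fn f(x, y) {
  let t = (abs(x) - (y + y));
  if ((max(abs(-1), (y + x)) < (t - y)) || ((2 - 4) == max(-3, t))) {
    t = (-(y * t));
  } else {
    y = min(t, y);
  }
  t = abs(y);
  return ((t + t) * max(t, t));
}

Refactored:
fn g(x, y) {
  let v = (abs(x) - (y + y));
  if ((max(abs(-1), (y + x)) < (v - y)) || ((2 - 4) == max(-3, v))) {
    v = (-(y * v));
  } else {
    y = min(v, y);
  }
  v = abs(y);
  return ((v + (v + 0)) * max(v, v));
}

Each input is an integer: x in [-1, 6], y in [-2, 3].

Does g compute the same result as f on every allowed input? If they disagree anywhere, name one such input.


Changes here: constant usage differs, local variable names differ, arithmetic usage differs; the full 48-point sweep finds no disagreement.
verdict: equivalent


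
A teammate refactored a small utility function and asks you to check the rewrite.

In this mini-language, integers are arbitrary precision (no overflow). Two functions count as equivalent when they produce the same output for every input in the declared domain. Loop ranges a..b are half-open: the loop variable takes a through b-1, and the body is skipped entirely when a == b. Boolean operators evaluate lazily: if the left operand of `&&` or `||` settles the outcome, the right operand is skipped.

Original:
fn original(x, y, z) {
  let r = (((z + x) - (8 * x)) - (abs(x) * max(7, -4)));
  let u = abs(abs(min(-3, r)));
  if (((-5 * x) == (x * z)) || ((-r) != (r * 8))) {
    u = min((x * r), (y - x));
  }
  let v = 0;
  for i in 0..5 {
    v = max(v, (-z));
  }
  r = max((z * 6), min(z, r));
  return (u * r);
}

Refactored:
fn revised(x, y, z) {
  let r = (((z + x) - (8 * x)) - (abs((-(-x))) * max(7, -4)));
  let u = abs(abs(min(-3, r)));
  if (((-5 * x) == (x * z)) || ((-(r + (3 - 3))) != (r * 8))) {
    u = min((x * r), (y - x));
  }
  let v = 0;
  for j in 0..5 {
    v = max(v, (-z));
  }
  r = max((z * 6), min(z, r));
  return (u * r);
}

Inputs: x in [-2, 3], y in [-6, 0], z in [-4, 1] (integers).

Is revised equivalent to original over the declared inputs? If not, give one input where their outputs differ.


Although local variable names differ, constant usage differs, arithmetic usage differs, 252/252 inputs agree.
verdict: equivalent


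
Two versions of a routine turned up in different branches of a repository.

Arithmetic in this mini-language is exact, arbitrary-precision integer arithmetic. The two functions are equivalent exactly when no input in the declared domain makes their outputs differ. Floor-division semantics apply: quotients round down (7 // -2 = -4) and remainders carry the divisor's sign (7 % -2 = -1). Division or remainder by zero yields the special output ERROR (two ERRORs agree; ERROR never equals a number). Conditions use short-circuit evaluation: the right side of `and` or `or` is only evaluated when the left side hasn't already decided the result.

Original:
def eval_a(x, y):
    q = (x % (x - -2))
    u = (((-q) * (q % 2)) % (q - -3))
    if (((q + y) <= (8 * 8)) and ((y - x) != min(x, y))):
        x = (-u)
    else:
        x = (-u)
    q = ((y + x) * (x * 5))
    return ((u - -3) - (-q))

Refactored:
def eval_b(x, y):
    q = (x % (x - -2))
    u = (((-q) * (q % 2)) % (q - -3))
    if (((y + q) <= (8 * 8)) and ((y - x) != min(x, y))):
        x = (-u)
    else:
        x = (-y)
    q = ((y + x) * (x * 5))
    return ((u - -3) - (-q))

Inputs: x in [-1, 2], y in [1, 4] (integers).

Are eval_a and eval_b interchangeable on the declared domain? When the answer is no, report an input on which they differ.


Take x=1, y=2.
eval_a: q=1, then u=3, then (((q + y) <= (8 * 8)) and ((y - x) != min(x, y))) is false, then x=-3, then q=15, then returns 21
eval_b: q=1, then u=3, then (((y + q) <= (8 * 8)) and ((y - x) != min(x, y))) is false, then x=-2, then q=0, then returns 6
21 != 6, so the rewrite changes behavior.
verdict: not equivalent; witness: x=1, y=2


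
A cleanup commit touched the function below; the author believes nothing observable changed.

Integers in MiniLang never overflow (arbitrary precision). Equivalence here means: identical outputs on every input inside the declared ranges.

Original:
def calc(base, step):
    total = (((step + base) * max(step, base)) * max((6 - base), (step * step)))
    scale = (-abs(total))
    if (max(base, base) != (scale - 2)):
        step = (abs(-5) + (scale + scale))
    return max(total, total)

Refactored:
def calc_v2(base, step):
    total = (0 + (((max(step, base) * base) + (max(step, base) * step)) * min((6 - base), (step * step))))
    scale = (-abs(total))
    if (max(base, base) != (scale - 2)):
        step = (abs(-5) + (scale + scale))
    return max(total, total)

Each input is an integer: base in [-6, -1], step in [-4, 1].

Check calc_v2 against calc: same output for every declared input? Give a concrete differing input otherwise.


Evaluate both at base=-6, step=-4.
calc: total=640, then scale=-640, then (max(base, base) != (scale - 2)) is true, then step=-1275, then returns 640
calc_v2: total=480, then scale=-480, then (max(base, base) != (scale - 2)) is true, then step=-955, then returns 480
640 vs 480 — the two versions disagree here.
verdict: not equivalent; witness: base=-6, step=-4


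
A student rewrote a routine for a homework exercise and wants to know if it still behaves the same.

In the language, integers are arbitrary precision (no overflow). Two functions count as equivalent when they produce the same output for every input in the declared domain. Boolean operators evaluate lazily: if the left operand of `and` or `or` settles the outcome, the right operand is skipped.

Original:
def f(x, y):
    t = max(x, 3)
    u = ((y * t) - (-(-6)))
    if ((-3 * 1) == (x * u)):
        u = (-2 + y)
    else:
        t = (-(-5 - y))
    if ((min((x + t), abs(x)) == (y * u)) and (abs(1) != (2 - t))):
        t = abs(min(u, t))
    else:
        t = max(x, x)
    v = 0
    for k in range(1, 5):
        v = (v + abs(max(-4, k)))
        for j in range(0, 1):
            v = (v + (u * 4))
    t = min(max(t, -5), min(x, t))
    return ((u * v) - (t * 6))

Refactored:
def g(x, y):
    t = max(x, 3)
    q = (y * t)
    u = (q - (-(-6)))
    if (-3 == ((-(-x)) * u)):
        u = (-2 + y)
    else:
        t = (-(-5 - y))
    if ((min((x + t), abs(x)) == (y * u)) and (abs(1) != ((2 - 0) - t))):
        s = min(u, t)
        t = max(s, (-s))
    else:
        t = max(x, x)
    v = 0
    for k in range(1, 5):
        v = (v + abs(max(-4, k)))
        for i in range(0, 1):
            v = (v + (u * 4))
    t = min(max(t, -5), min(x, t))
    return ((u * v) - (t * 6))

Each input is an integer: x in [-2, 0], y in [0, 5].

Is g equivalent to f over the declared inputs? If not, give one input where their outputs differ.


Equivalent — the differences include constant usage differs; statement counts differ; min/max/abs usage differs; arithmetic usage differs; local variable names differ, yet no declared input distinguishes the two.
One worked example (x=-2, y=1) — f: t=3, then u=-3, then ((-3 * 1) == (x * u)) is false, then t=6, then ((min((x + t), abs(x)) == (y * u)) and (abs(1) != (2 - t))) is false, then t=-2, then v=0, then (k=1), then v=1, then (j=0), then v=-11, then (k=2), then v=-9, then (j=0), then v=-21, then (k=3), then v=-18, then (j=0), then v=-30, then (k=4), then v=-26, then (j=0), then v=-38, then t=-2, then returns 126; g: t=3, then q=3, then u=-3, then (-3 == ((-(-x)) * u)) is false, then t=6, then ((min((x + t), abs(x)) == (y * u)) and (abs(1) != ((2 - 0) - t))) is false, then t=-2, then v=0, then (k=1), then v=1, then (i=0), then v=-11, then (k=2), then v=-9, then (i=0), then v=-21, then (k=3), then v=-18, then (i=0), then v=-30, then (k=4), then v=-26, then (i=0), then v=-38, then t=-2, then returns 126; agreement on 126.
Checked all 18 inputs in the declared domain: the outputs agree on every one.
verdict: equivalent


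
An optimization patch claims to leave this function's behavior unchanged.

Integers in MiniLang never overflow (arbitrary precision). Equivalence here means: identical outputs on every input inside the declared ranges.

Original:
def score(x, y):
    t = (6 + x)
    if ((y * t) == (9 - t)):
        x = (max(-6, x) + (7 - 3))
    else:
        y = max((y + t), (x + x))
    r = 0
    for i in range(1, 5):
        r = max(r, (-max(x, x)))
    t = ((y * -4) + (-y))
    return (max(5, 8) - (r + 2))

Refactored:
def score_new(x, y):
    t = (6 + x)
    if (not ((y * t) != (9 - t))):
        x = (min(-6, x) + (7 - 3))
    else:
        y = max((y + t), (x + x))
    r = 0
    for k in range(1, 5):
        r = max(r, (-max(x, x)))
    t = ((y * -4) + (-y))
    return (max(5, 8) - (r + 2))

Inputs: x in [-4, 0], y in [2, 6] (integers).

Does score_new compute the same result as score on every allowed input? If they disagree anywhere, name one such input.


The rewrite breaks on x=-3, y=2, where the results are 6 and 4.
score: t = 3; ((y * t) == (9 - t)) -> true; x = 1; r = 0; [i=1]; r = 0; [i=2]; r = 0; [i=3]; r = 0; [i=4]; r = 0; t = -10; return 6
score_new: t = 3; (not ((y * t) != (9 - t))) -> true; x = -2; r = 0; [k=1]; r = 2; [k=2]; r = 2; [k=3]; r = 2; [k=4]; r = 2; t = -10; return 4
verdict: not equivalent; witness: x=-3, y=2


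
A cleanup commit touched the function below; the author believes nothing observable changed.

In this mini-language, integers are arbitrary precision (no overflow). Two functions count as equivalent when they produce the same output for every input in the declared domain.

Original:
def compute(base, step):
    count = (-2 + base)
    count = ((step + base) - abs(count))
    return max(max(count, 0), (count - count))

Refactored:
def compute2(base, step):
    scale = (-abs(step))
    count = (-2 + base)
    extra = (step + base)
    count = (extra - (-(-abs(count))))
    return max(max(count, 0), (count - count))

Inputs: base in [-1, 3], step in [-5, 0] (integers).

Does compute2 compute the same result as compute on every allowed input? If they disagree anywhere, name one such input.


The two versions differ — the changes include local variable names differ; and min/max/abs usage differs; and statement counts differ.
Tracing base=3, step=-3: compute: count becomes 1; next count becomes -1; next final value 0 | compute2: scale becomes -3; next count becomes 1; next extra becomes 0; next count becomes -1; next final value 0 — matching result 0.
Every one of the 30 inputs gives matching results.
verdict: equivalent


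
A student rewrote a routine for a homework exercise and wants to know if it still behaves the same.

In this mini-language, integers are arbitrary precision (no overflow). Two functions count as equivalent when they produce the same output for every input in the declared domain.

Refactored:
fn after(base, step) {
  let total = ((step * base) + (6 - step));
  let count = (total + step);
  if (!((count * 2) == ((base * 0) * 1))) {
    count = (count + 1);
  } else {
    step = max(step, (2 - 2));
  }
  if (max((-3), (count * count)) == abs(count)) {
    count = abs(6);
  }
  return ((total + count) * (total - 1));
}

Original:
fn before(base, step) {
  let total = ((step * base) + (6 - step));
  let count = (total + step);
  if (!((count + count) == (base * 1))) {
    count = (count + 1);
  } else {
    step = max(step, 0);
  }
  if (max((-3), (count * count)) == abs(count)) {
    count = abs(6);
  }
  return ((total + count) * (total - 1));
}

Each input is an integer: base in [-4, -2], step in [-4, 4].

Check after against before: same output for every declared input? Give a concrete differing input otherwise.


Not equivalent: base=-4, step=2 separates them (30 vs -10).
before: total = -4; count = -2; (!((count + count) == (base * 1))) -> false; step = 2; (max((-3), (count * count)) == abs(count)) -> false; return 30
after: total = -4; count = -2; (!((count * 2) == ((base * 0) * 1))) -> true; count = -1; (max((-3), (count * count)) == abs(count)) -> true; count = 6; return -10
verdict: not equivalent; witness: base=-4, step=2


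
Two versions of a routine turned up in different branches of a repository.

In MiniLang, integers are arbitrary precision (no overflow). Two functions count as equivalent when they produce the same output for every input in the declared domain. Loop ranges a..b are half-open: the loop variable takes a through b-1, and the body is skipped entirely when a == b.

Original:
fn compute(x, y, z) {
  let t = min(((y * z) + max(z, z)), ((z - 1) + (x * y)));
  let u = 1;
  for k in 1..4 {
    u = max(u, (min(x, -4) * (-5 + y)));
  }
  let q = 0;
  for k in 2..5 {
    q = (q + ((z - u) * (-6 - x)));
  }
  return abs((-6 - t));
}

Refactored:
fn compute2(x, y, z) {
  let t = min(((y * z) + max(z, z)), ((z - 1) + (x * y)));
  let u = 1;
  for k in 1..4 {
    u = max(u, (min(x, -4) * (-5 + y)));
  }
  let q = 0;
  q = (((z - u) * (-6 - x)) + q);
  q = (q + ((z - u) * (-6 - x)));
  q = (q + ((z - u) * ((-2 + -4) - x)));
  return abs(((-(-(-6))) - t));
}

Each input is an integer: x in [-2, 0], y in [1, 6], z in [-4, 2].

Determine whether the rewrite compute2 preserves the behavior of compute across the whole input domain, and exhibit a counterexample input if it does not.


Comparing the listings, the differences include: arithmetic usage differs, plus constant usage differs, plus statement counts differ, plus loop structure differs.
Tracing x=-1, y=1, z=2: compute: t becomes 0; next u becomes 1; next at k=1:; next u becomes 16; next at k=2:; next u becomes 16; next at k=3:; next u becomes 16; next q becomes 0; next at k=2:; next q becomes 70; next at k=3:; next q becomes 140; next at k=4:; next q becomes 210; next final value 6 | compute2: t becomes 0; next u becomes 1; next at k=1:; next u becomes 16; next at k=2:; next u becomes 16; next at k=3:; next u becomes 16; next q becomes 0; next q becomes 70; next q becomes 140; next q becomes 210; next final value 6 — matching result 6.
An exhaustive pass over the 126 declared inputs shows identical outputs.
verdict: equivalent


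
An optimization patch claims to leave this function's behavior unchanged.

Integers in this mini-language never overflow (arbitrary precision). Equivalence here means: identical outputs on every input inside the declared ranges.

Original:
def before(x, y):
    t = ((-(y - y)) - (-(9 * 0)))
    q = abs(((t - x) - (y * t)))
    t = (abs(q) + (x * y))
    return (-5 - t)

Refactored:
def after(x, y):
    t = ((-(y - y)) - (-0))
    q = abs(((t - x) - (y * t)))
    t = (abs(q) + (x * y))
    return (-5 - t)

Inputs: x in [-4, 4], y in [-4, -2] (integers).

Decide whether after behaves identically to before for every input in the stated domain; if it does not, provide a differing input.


This is a faithful refactor — constant usage differs, plus arithmetic usage differs, but the computed results match everywhere.
As a probe, take x=1, y=-3: before runs t = 0; q = 1; t = -2; return -3; after runs t = 0; q = 1; t = -2; return -3; both end at -3.
An exhaustive pass over the 27 declared inputs shows identical outputs.
verdict: equivalent


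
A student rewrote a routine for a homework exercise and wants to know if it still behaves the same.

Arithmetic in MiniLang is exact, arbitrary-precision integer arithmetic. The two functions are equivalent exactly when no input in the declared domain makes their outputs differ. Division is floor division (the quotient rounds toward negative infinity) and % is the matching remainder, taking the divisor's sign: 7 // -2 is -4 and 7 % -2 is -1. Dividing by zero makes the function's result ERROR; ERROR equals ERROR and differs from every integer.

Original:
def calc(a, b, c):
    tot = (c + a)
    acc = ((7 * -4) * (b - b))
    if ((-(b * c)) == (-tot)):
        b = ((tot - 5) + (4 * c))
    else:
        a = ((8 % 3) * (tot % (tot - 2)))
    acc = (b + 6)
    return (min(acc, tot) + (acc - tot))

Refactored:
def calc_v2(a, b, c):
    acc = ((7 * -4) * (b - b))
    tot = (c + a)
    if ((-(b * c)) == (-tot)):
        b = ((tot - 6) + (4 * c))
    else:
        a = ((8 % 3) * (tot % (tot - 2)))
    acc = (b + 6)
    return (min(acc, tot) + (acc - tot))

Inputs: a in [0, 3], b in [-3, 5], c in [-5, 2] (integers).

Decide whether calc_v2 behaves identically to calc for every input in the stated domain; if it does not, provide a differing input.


There is a counterexample at a=0, b=-3, c=0: 1 on one side, 0 on the other.
calc: tot becomes 0; next acc becomes 0; next ((-(b * c)) == (-tot)) evaluates to true; next b becomes -5; next acc becomes 1; next final value 1
calc_v2: acc becomes 0; next tot becomes 0; next ((-(b * c)) == (-tot)) evaluates to true; next b becomes -6; next acc becomes 0; next final value 0
verdict: not equivalent; witness: a=0, b=-3, c=0


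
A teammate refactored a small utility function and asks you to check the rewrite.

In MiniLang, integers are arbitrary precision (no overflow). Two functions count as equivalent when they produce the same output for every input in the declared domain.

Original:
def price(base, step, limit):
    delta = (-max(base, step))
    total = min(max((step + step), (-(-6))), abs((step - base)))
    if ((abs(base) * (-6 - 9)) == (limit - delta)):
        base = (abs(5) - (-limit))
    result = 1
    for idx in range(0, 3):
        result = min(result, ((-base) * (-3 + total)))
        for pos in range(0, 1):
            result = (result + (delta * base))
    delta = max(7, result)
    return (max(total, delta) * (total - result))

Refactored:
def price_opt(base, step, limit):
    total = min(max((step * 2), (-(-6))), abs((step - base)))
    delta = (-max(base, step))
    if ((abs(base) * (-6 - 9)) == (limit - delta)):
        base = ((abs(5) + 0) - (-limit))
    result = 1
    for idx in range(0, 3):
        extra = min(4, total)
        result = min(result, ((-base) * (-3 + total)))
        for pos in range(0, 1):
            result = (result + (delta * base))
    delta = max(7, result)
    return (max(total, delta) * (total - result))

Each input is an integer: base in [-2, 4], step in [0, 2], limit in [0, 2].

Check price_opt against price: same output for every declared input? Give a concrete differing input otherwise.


Equivalent — the differences include local variable names differ, plus statement counts differ, plus min/max/abs usage differs, plus constant usage differs, plus arithmetic usage differs, yet no declared input distinguishes the two.
As a probe, take base=0, step=0, limit=2: price runs delta = 0; total = 0; ((abs(base) * (-6 - 9)) == (limit - delta)) -> false; result = 1; [idx=0]; result = 0; [pos=0]; result = 0; [idx=1]; result = 0; [pos=0]; result = 0; [idx=2]; result = 0; [pos=0]; result = 0; delta = 7; return 0; price_opt runs total = 0; delta = 0; ((abs(base) * (-6 - 9)) == (limit - delta)) -> false; result = 1; [idx=0]; extra = 0; result = 0; [pos=0]; result = 0; [idx=1]; extra = 0; result = 0; [pos=0]; result = 0; [idx=2]; extra = 0; result = 0; [pos=0]; result = 0; delta = 7; return 0; both end at 0.
Every one of the 63 inputs gives matching results.
verdict: equivalent


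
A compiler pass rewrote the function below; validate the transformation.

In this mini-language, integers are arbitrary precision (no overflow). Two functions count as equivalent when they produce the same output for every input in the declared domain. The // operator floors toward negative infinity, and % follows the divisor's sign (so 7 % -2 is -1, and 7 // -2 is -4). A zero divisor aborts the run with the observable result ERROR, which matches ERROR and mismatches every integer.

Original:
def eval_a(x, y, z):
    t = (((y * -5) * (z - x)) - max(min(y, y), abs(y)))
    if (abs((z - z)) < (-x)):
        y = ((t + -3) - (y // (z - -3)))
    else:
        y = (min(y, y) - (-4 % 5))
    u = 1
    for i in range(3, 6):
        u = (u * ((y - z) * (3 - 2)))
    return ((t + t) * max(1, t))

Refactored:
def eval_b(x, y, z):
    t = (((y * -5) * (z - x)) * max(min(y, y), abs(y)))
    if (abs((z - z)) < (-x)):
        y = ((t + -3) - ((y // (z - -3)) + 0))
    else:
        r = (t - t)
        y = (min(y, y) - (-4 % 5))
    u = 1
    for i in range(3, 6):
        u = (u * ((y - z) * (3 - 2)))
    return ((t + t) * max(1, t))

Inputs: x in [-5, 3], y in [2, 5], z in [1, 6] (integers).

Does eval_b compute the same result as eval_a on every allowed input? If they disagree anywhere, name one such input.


Not equivalent: x=-5, y=2, z=1 separates them (-124 vs -240).
eval_a: t := -62 | (abs((z - z)) < (-x)): true | y := -65 | u := 1 | iter i=3: | u := -66 | iter i=4: | u := 4356 | iter i=5: | u := -287496 | result -124
eval_b: t := -120 | (abs((z - z)) < (-x)): true | y := -123 | u := 1 | iter i=3: | u := -124 | iter i=4: | u := 15376 | iter i=5: | u := -1906624 | result -240
verdict: not equivalent; witness: x=-5, y=2, z=1


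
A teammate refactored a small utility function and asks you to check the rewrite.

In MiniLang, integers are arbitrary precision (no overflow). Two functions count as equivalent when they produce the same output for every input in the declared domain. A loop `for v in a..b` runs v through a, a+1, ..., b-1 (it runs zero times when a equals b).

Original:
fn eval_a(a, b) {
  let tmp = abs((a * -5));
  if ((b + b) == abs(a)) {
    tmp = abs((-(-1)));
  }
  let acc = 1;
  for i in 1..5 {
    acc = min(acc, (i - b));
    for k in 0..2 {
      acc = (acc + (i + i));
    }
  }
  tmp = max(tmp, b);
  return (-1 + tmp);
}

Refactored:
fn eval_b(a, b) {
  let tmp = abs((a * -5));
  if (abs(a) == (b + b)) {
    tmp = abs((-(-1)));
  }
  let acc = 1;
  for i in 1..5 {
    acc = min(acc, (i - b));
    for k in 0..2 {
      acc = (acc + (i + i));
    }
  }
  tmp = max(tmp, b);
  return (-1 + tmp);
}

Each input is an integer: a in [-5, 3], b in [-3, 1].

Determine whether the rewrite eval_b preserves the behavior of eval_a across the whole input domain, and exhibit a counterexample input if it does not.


The two are interchangeable: same computation, different form, and every declared input agrees.
Spot check at a=-2, b=-1 — eval_a: tmp becomes 10; next ((b + b) == abs(a)) evaluates to false; next acc becomes 1; next at i=1:; next acc becomes 1; next at k=0:; next acc becomes 3; next at k=1:; next acc becomes 5; next at i=2:; next acc becomes 3; next at k=0:; next acc becomes 7; next at k=1:; next acc becomes 11; next at i=3:; next acc becomes 4; next at k=0:; next acc becomes 10; next at k=1:; next acc becomes 16; next at i=4:; next acc becomes 5; next at k=0:; next acc becomes 13; next at k=1:; next acc becomes 21; next tmp becomes 10; next final value 9. eval_b: tmp becomes 10; next (abs(a) == (b + b)) evaluates to false; next acc becomes 1; next at i=1:; next acc becomes 1; next at k=0:; next acc becomes 3; next at k=1:; next acc becomes 5; next at i=2:; next acc becomes 3; next at k=0:; next acc becomes 7; next at k=1:; next acc becomes 11; next at i=3:; next acc becomes 4; next at k=0:; next acc becomes 10; next at k=1:; next acc becomes 16; next at i=4:; next acc becomes 5; next at k=0:; next acc becomes 13; next at k=1:; next acc becomes 21; next tmp becomes 10; next final value 9. Both give 9.
Checked all 45 inputs in the declared domain: the outputs agree on every one.
verdict: equivalent


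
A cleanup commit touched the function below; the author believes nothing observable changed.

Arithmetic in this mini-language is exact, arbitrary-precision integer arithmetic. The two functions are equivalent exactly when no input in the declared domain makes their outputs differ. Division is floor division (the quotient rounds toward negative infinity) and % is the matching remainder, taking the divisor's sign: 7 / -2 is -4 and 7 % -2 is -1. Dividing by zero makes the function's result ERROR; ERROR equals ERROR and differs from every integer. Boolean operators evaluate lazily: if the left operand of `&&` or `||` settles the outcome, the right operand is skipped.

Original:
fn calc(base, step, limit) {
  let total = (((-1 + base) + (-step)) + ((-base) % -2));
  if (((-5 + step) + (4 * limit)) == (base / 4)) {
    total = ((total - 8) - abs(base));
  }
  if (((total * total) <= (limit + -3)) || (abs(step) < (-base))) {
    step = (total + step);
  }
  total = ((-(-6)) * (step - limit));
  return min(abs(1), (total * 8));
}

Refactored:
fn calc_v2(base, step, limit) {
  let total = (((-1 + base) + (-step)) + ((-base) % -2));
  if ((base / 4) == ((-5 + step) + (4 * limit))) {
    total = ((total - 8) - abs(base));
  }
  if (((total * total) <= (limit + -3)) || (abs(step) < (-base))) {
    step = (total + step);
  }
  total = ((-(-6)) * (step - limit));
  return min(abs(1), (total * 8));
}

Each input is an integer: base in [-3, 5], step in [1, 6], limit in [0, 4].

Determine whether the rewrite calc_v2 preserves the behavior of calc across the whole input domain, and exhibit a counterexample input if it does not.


Behavior is preserved: although same computation, different form, the outputs never diverge.
Spot check at base=-3, step=2, limit=3 — calc: total = -7; (((-5 + step) + (4 * limit)) == (base / 4)) -> false; (((total * total) <= (limit + -3)) || (abs(step) < (-base))) -> true; step = -5; total = -48; return -384. calc_v2: total = -7; ((base / 4) == ((-5 + step) + (4 * limit))) -> false; (((total * total) <= (limit + -3)) || (abs(step) < (-base))) -> true; step = -5; total = -48; return -384. Both give -384.
Sweeping the whole domain (270 inputs) finds no disagreement.
verdict: equivalent


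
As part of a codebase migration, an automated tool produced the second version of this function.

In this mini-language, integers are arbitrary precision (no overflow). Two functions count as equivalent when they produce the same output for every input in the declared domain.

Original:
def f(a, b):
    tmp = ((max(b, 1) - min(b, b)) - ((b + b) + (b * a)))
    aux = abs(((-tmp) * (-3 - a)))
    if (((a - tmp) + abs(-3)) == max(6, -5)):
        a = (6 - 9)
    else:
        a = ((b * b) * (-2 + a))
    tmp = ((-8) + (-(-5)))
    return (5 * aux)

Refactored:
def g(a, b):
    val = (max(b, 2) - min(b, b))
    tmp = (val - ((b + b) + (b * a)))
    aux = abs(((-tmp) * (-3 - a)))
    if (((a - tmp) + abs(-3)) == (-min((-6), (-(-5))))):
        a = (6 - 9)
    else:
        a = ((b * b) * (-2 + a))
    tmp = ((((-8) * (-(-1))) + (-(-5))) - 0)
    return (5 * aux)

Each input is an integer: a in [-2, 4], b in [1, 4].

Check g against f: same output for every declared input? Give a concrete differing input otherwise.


Not equivalent: a=-2, b=1 separates them (0 vs 5).
f: tmp = 0; aux = 0; (((a - tmp) + abs(-3)) == max(6, -5)) -> false; a = -4; tmp = -3; return 0
g: val = 1; tmp = 1; aux = 1; (((a - tmp) + abs(-3)) == (-min((-6), (-(-5))))) -> false; a = -4; tmp = -3; return 5
verdict: not equivalent; witness: a=-2, b=1


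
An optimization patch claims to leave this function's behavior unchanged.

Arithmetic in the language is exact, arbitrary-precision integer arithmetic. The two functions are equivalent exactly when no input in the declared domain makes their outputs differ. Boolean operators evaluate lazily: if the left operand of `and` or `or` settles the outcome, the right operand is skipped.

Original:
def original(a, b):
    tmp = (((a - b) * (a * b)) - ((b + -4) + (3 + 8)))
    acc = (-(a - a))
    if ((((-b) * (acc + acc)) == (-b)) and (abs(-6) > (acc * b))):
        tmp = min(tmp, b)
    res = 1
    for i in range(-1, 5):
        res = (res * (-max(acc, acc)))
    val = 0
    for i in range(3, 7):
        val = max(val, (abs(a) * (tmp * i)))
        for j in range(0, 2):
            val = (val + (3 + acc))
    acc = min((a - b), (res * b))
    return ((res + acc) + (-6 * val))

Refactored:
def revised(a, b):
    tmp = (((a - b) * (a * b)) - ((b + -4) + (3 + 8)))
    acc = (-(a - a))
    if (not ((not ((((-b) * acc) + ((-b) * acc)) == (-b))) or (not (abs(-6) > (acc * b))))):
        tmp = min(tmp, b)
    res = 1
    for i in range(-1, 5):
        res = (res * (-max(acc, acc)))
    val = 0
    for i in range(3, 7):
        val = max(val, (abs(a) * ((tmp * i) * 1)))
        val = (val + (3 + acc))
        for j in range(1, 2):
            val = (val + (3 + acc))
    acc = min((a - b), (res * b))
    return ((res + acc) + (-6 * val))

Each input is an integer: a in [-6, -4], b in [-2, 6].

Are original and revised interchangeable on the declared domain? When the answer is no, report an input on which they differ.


The two are interchangeable: constant usage differs, plus arithmetic usage differs, plus statement counts differ, plus boolean connective usage differs, plus loop structure differs, and every declared input agrees.
As a probe, take a=-5, b=5: original runs tmp becomes 238; next acc becomes 0; next ((((-b) * (acc + acc)) == (-b)) and (abs(-6) > (acc * b))) evaluates to false; next res becomes 1; next at i=-1:; next res becomes 0; next at i=0:; next res becomes 0; next at i=1:; next res becomes 0; next at i=2:; next res becomes 0; next at i=3:; next res becomes 0; next at i=4:; next res becomes 0; next val becomes 0; next at i=3:; next val becomes 3570; next at j=0:; next val becomes 3573; next at j=1:; next val becomes 3576; next at i=4:; next val becomes 4760; next at j=0:; next val becomes 4763; next at j=1:; next val becomes 4766; next at i=5:; next val becomes 5950; next at j=0:; next val becomes 5953; next at j=1:; next val becomes 5956; next at i=6:; next val becomes 7140; next at j=0:; next val becomes 7143; next at j=1:; next val becomes 7146; next acc becomes -10; next final value -42886; revised runs tmp becomes 238; next acc becomes 0; next (not ((not ((((-b) * acc) + ((-b) * acc)) == (-b))) or (not (abs(-6) > (acc * b))))) evaluates to false; next res becomes 1; next at i=-1:; next res becomes 0; next at i=0:; next res becomes 0; next at i=1:; next res becomes 0; next at i=2:; next res becomes 0; next at i=3:; next res becomes 0; next at i=4:; next res becomes 0; next val becomes 0; next at i=3:; next val becomes 3570; next val becomes 3573; next at j=1:; next val becomes 3576; next at i=4:; next val becomes 4760; next val becomes 4763; next at j=1:; next val becomes 4766; next at i=5:; next val becomes 5950; next val becomes 5953; next at j=1:; next val becomes 5956; next at i=6:; next val becomes 7140; next val becomes 7143; next at j=1:; next val becomes 7146; next acc becomes -10; next final value -42886; both end at -42886.
Across all 27 domain points the two functions coincide.
verdict: equivalent


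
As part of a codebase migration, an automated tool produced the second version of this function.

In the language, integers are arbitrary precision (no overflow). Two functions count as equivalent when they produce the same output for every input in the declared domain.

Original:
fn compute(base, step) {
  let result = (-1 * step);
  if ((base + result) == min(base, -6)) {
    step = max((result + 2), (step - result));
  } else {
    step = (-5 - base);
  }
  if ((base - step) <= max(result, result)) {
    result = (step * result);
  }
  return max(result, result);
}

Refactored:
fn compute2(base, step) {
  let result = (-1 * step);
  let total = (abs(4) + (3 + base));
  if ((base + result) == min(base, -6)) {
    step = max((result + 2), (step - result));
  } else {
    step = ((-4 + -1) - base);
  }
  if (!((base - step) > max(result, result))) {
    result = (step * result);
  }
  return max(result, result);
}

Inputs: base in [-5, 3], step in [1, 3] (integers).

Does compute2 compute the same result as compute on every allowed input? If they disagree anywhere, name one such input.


The two versions differ — the changes include statement counts differ, plus boolean connective usage differs, plus local variable names differ, plus min/max/abs usage differs, plus arithmetic usage differs, plus constant usage differs, plus comparison usage differs.
As a probe, take base=-5, step=1: compute runs result=-1, then ((base + result) == min(base, -6)) is true, then step=2, then ((base - step) <= max(result, result)) is true, then result=-2, then returns -2; compute2 runs result=-1, then total=2, then ((base + result) == min(base, -6)) is true, then step=2, then (!((base - step) > max(result, result))) is true, then result=-2, then returns -2; both end at -2.
Checked all 27 inputs in the declared domain: the outputs agree on every one.
verdict: equivalent
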